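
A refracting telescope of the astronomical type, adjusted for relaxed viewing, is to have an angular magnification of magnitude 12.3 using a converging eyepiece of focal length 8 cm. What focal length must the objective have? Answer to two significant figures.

98 cm

|M| = f_obj/|f_eye|, so f_obj = |M| x |f_eye| = 12.3 x 8 = 98.400 cm.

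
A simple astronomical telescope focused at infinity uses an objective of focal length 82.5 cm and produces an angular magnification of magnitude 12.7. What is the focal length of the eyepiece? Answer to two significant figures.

6.5 cm

|M| = f_obj/f_eye, so f_eye = f_obj/|M| = 82.5/12.7 = 6.496 cm.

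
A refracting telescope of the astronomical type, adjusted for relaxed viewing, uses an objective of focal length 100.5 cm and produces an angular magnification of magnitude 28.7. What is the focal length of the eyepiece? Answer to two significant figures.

3.5 cm

|M| = f_obj/f_eye, so f_eye = f_obj/|M| = 100.5/28.7 = 3.502 cm.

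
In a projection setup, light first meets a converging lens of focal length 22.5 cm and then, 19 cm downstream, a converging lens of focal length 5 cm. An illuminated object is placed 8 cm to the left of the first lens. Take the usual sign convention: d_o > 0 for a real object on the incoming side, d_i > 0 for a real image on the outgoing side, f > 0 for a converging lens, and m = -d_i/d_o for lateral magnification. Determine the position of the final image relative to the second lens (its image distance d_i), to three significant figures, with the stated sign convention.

Applying the thin-lens equation to the first lens, 1/22.5 = 1/8 + 1/d_i1, which gives d_i1 = -12.414 cm.
The intermediate image is virtual, 12.414 cm to the left of lens 1, so d_o2 = L - d_i1 = 19 - (-12.414) = 31.414 cm.
Applying the thin-lens equation again with f_2 = 5 cm and d_o2 = 31.414 cm gives d_i2 = 5.946 cm.

5.95 cm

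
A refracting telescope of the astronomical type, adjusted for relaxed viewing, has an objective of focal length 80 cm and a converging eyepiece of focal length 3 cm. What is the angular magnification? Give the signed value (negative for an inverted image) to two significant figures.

-27

M = -f_obj/f_eye = -80/(3) = -26.667.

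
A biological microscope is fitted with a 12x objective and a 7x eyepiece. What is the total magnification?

The overall magnification of a compound microscope is the product of the objective and eyepiece magnifications:
M = M_obj x M_eye = 12 x 7 = 84.

84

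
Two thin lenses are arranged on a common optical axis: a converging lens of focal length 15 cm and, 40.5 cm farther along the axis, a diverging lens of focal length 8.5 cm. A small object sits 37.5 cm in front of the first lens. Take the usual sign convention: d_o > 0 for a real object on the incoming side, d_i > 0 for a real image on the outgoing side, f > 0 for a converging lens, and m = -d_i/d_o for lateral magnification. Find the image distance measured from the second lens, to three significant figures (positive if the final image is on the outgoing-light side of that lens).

-5.49 cm

Applying the thin-lens equation to the first lens, 1/15 = 1/37.5 + 1/d_i1, which gives d_i1 = 25.000 cm.
That image sits 15.500 cm in front of the second lens, so d_o2 = 15.500 cm.
Applying the thin-lens equation again with f_2 = -8.5 cm and d_o2 = 15.500 cm gives d_i2 = -5.490 cm.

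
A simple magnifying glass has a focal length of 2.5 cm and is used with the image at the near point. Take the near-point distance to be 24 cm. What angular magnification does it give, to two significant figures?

11

M = 1 + D/f = 1 + 24/2.5 = 10.600.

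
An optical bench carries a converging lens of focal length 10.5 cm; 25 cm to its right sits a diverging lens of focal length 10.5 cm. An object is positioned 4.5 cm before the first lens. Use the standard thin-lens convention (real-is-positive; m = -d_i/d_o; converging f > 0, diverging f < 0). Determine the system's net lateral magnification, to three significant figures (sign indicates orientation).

First lens: d_i1 = 1/(1/10.5 - 1/4.5) = -7.875 cm.
m_1 = -(-7.875)/4.5 = 1.7500.
The intermediate image is virtual, 7.875 cm to the left of lens 1, so d_o2 = L - d_i1 = 25 - (-7.875) = 32.875 cm.
Second lens: d_i2 = 1/(1/(-10.5) - 1/(32.875)) = -7.958 cm.
m_2 = -(-7.958)/(32.875) = 0.2421.
Overall magnification: m = m_1 m_2 = 0.4236.

0.424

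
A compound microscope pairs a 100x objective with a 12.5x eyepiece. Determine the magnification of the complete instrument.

1250

The overall magnification of a compound microscope is the product of the objective and eyepiece magnifications:
M = M_obj x M_eye = 100 x 12.5 = 1250.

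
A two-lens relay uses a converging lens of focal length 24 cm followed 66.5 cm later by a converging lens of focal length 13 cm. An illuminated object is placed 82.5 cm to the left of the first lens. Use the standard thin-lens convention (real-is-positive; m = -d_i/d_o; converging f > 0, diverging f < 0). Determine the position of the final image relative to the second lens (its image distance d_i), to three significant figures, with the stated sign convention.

21.6 cm

First lens: d_i1 = 1/(1/24 - 1/82.5) = 33.846 cm.
The intermediate image is 33.846 cm to the right of lens 1, so d_o2 = L - d_i1 = 66.5 - 33.846 = 32.654 cm.
Second lens: d_i2 = 1/(1/13 - 1/(32.654)) = 21.599 cm.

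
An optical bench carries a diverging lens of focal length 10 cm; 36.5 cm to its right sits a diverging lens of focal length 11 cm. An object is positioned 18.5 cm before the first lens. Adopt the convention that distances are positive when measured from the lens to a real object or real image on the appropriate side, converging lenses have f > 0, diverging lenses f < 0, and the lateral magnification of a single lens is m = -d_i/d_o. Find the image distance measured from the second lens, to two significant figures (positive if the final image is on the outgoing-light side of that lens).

Lens 1: 1/d_i1 = 1/f_1 - 1/d_o1 = 1/(-10) - 1/18.5 = -0.15405 cm^-1, so d_i1 = -6.491 cm.
With d_i1 < 0 the first image is virtual and lies on the object side; the object distance for lens 2 is d_o2 = 36.5 - (-6.491) = 42.991 cm.
Lens 2: 1/d_i2 = 1/f_2 - 1/d_o2 = 1/(-11) - 1/(42.991) = -0.11417 cm^-1, so d_i2 = -8.759 cm.

-8.8 cm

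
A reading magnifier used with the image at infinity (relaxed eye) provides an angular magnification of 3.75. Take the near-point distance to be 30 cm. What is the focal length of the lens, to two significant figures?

For the image at infinity, M = D/f.
f = D/M = 30/3.75 = 8.000 cm.

8.0 cm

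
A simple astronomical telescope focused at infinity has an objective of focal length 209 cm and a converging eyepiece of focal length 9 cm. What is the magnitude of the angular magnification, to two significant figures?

|M| = f_obj/|f_eye| = 209/9 = 23.222.

23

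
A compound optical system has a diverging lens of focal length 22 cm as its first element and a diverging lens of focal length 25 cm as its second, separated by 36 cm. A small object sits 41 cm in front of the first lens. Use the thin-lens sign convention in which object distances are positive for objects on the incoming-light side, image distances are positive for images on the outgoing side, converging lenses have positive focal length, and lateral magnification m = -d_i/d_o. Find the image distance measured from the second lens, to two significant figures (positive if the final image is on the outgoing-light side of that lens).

-17 cm

Lens 1: 1/d_i1 = 1/f_1 - 1/d_o1 = 1/(-22) - 1/41 = -0.06984 cm^-1, so d_i1 = -14.317 cm.
With d_i1 < 0 the first image is virtual and lies on the object side; the object distance for lens 2 is d_o2 = 36 - (-14.317) = 50.317 cm.
Lens 2: 1/d_i2 = 1/f_2 - 1/d_o2 = 1/(-25) - 1/(50.317) = -0.05987 cm^-1, so d_i2 = -16.702 cm.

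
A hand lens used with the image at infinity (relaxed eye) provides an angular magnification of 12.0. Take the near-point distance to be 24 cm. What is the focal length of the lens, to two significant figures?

For the image at infinity, M = D/f.
f = D/M = 24/12.0 = 2.000 cm.

2.0 cm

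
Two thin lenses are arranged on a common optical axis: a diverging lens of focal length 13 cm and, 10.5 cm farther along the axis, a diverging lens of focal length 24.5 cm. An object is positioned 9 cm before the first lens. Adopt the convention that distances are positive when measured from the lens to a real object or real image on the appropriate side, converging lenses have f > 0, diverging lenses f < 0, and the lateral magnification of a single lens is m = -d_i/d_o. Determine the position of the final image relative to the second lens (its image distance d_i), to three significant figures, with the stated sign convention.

-9.61 cm

Lens 1: 1/d_i1 = 1/f_1 - 1/d_o1 = 1/(-13) - 1/9 = -0.18803 cm^-1, so d_i1 = -5.318 cm.
The intermediate image is virtual, 5.318 cm to the left of lens 1, so d_o2 = L - d_i1 = 10.5 - (-5.318) = 15.818 cm.
Lens 2: 1/d_i2 = 1/f_2 - 1/d_o2 = 1/(-24.5) - 1/(15.818) = -0.10403 cm^-1, so d_i2 = -9.612 cm.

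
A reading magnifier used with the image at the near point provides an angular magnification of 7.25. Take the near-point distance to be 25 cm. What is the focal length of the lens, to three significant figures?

For the image at the near point, M = 1 + D/f.
f = D/(M - 1) = 25/(7.25 - 1) = 4.000 cm.

4.00 cm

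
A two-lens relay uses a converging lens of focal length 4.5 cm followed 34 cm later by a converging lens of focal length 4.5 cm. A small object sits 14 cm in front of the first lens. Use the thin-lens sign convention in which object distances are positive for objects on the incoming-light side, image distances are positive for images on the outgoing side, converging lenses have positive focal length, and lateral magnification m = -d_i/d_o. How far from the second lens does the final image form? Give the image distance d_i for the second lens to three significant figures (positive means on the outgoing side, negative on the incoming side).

Applying the thin-lens equation to the first lens, 1/4.5 = 1/14 + 1/d_i1, which gives d_i1 = 6.632 cm.
The intermediate image is 6.632 cm to the right of lens 1, so d_o2 = L - d_i1 = 34 - 6.632 = 27.368 cm.
Applying the thin-lens equation again with f_2 = 4.5 cm and d_o2 = 27.368 cm gives d_i2 = 5.386 cm.

5.39 cm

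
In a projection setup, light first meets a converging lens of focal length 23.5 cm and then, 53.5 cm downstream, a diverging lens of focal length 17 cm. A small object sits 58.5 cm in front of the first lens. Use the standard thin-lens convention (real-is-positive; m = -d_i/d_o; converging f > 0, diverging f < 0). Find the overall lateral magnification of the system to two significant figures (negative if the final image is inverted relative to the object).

Applying the thin-lens equation to the first lens, 1/23.5 = 1/58.5 + 1/d_i1, which gives d_i1 = 39.279 cm.
Its lateral magnification is m_1 = -d_i1/d_o1 = -(39.279)/58.5 = -0.6714.
That image sits 14.221 cm in front of the second lens, so d_o2 = 14.221 cm.
Applying the thin-lens equation again with f_2 = -17 cm and d_o2 = 14.221 cm gives d_i2 = -7.744 cm.
m_2 = -(-7.744)/(14.221) = 0.5445.
The system's lateral magnification is m_1 m_2 = (-0.6714)(0.5445) = -0.3656.

-0.37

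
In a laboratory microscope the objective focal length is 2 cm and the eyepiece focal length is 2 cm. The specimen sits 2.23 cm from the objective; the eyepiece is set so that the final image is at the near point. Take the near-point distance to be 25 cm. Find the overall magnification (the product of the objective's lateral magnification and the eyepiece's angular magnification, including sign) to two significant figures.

Objective: 1/d_i = 1/f_obj - 1/d_o = 1/2 - 1/2.23 = 0.05157 cm^-1, so d_i = 19.391 cm.
m_obj = -d_i/d_o = -19.391/2.23 = -8.696.
Eyepiece angular magnification (image at near point): M_eye = 1 + D/f_e = 1 + 25/2 = 13.500.
Overall M = m_obj x M_eye = (-8.696)(13.500) = -117.39.

-120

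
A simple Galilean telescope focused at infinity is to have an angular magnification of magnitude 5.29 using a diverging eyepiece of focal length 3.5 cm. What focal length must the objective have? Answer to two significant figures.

19 cm

|M| = f_obj/|f_eye|, so f_obj = |M| x |f_eye| = 5.29 x 3.5 = 18.515 cm.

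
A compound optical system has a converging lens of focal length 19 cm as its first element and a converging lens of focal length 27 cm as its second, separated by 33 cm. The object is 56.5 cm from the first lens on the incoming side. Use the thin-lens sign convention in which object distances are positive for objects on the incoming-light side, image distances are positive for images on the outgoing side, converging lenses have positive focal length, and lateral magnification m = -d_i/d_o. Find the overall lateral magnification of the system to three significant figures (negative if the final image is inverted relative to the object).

Applying the thin-lens equation to the first lens, 1/19 = 1/56.5 + 1/d_i1, which gives d_i1 = 28.627 cm.
Its lateral magnification is m_1 = -d_i1/d_o1 = -(28.627)/56.5 = -0.5067.
Object distance for lens 2: d_o2 = 33 - 28.627 = 4.373 cm.
Applying the thin-lens equation again with f_2 = 27 cm and d_o2 = 4.373 cm gives d_i2 = -5.219 cm.
m_2 = -(-5.219)/(4.373) = 1.1933.
The system's lateral magnification is m_1 m_2 = (-0.5067)(1.1933) = -0.6046.

-0.605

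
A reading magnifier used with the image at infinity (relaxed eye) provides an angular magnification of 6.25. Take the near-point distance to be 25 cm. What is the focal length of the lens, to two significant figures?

4.0 cm

For the image at infinity, M = D/f.
f = D/M = 25/6.25 = 4.000 cm.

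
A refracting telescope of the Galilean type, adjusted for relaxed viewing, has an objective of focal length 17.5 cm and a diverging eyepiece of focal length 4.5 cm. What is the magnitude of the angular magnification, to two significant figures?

|M| = f_obj/|f_eye| = 17.5/4.5 = 3.889.

3.9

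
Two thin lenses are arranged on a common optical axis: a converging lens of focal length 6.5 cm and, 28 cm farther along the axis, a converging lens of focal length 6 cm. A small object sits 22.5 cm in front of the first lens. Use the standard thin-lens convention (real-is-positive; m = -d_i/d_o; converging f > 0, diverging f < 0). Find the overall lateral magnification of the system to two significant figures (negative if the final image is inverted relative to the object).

0.19

Applying the thin-lens equation to the first lens, 1/6.5 = 1/22.5 + 1/d_i1, which gives d_i1 = 9.141 cm.
Its lateral magnification is m_1 = -d_i1/d_o1 = -(9.141)/22.5 = -0.4062.
The intermediate image is 9.141 cm to the right of lens 1, so d_o2 = L - d_i1 = 28 - 9.141 = 18.859 cm.
Applying the thin-lens equation again with f_2 = 6 cm and d_o2 = 18.859 cm gives d_i2 = 8.800 cm.
m_2 = -(8.800)/(18.859) = -0.4666.
Total m = m_1 x m_2 = (-0.4062)(-0.4666) = 0.1896.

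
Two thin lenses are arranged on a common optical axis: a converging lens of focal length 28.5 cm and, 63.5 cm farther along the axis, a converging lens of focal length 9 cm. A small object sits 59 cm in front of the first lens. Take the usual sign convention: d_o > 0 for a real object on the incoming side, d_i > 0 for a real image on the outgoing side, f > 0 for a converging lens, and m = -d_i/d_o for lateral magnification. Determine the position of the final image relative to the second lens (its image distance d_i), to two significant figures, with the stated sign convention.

Applying the thin-lens equation to the first lens, 1/28.5 = 1/59 + 1/d_i1, which gives d_i1 = 55.131 cm.
The intermediate image is 55.131 cm to the right of lens 1, so d_o2 = L - d_i1 = 63.5 - 55.131 = 8.369 cm.
Applying the thin-lens equation again with f_2 = 9 cm and d_o2 = 8.369 cm gives d_i2 = -119.338 cm.

-120 cm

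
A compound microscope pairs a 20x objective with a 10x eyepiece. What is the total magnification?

200

The overall magnification of a compound microscope is the product of the objective and eyepiece magnifications:
M = M_obj x M_eye = 20 x 10 = 200.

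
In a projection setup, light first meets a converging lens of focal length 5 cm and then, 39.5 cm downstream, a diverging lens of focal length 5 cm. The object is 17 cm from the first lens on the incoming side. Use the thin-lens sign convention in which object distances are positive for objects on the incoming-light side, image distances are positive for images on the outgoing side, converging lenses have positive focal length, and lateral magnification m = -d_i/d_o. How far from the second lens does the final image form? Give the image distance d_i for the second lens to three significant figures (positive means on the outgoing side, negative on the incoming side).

First lens: d_i1 = 1/(1/5 - 1/17) = 7.083 cm.
The intermediate image is 7.083 cm to the right of lens 1, so d_o2 = L - d_i1 = 39.5 - 7.083 = 32.417 cm.
Second lens: d_i2 = 1/(1/(-5) - 1/(32.417)) = -4.332 cm.

-4.33 cm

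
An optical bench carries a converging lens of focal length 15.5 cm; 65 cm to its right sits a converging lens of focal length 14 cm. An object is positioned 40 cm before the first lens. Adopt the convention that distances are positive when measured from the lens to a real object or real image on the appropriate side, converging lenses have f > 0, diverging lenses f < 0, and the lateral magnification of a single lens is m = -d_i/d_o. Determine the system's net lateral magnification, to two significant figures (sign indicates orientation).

Lens 1: 1/d_i1 = 1/f_1 - 1/d_o1 = 1/15.5 - 1/40 = 0.03952 cm^-1, so d_i1 = 25.306 cm.
m_1 = -(25.306)/40 = -0.6327.
Object distance for lens 2: d_o2 = 65 - 25.306 = 39.694 cm.
Lens 2: 1/d_i2 = 1/f_2 - 1/d_o2 = 1/14 - 1/(39.694) = 0.04624 cm^-1, so d_i2 = 21.628 cm.
m_2 = -(21.628)/(39.694) = -0.5449.
Total m = m_1 x m_2 = (-0.6327)(-0.5449) = 0.3447.

0.34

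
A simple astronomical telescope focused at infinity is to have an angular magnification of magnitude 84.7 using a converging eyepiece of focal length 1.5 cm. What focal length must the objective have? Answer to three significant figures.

127 cm

|M| = f_obj/|f_eye|, so f_obj = |M| x |f_eye| = 84.7 x 1.5 = 127.050 cm.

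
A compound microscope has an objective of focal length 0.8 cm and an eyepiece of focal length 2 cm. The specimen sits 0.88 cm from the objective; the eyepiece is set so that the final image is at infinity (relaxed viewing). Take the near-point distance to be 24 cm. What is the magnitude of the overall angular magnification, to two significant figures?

Objective: 1/d_i = 1/f_obj - 1/d_o = 1/0.8 - 1/0.88 = 0.11364 cm^-1, so d_i = 8.800 cm.
m_obj = -d_i/d_o = -8.800/0.88 = -10.000.
Eyepiece angular magnification (image at infinity): M_eye = D/f_e = 24/2 = 12.000.
Overall M = m_obj x M_eye = (-10.000)(12.000) = -120.00.
|M| = 120.00.

120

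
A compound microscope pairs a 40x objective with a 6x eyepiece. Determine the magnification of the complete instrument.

240

The overall magnification of a compound microscope is the product of the objective and eyepiece magnifications:
M = M_obj x M_eye = 40 x 6 = 240.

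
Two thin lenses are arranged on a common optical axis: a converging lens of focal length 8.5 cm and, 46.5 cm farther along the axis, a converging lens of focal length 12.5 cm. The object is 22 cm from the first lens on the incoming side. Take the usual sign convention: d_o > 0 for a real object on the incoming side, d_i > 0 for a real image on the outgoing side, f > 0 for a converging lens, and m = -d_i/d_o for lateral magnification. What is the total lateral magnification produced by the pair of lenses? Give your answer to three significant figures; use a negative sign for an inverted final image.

Applying the thin-lens equation to the first lens, 1/8.5 = 1/22 + 1/d_i1, which gives d_i1 = 13.852 cm.
Its lateral magnification is m_1 = -d_i1/d_o1 = -(13.852)/22 = -0.6296.
That image sits 32.648 cm in front of the second lens, so d_o2 = 32.648 cm.
Applying the thin-lens equation again with f_2 = 12.5 cm and d_o2 = 32.648 cm gives d_i2 = 20.255 cm.
m_2 = -(20.255)/(32.648) = -0.6204.
Total m = m_1 x m_2 = (-0.6296)(-0.6204) = 0.3906.

0.391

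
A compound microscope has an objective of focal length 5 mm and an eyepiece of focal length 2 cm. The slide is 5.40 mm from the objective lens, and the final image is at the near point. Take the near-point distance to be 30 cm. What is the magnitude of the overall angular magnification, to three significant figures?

Convert to cm: f_obj = 5 mm = 0.5 cm; d_o = 5.40 mm = 0.54 cm.
Objective: 1/d_i = 1/f_obj - 1/d_o = 1/0.5 - 1/0.54 = 0.14815 cm^-1, so d_i = 6.750 cm.
m_obj = -d_i/d_o = -6.750/0.54 = -12.500.
Eyepiece angular magnification (image at near point): M_eye = 1 + D/f_e = 1 + 30/2 = 16.000.
Overall M = m_obj x M_eye = (-12.500)(16.000) = -200.00.
|M| = 200.00.

200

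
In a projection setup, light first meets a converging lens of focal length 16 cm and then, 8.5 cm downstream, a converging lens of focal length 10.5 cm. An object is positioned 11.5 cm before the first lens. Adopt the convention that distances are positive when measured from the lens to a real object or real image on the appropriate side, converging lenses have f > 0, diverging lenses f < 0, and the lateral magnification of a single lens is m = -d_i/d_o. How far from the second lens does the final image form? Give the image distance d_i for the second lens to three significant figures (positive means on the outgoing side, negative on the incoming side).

First lens: d_i1 = 1/(1/16 - 1/11.5) = -40.889 cm.
The intermediate image is virtual, 40.889 cm to the left of lens 1, so d_o2 = L - d_i1 = 8.5 - (-40.889) = 49.389 cm.
Second lens: d_i2 = 1/(1/10.5 - 1/(49.389)) = 13.335 cm.

13.3 cm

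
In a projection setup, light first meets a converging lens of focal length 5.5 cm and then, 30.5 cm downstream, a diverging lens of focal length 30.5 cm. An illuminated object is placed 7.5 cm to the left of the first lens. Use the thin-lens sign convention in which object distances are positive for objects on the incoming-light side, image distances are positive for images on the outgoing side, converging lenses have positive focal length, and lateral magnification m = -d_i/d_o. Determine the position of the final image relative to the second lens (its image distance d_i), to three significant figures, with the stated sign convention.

-7.46 cm

Lens 1: 1/d_i1 = 1/f_1 - 1/d_o1 = 1/5.5 - 1/7.5 = 0.04848 cm^-1, so d_i1 = 20.625 cm.
Object distance for lens 2: d_o2 = 30.5 - 20.625 = 9.875 cm.
Lens 2: 1/d_i2 = 1/f_2 - 1/d_o2 = 1/(-30.5) - 1/(9.875) = -0.13405 cm^-1, so d_i2 = -7.460 cm.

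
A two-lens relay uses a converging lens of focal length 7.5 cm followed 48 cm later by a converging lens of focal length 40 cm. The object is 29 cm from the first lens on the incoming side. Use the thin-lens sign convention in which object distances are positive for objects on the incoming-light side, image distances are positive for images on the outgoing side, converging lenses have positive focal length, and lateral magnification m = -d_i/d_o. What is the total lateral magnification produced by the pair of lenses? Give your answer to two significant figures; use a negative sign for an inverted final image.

Applying the thin-lens equation to the first lens, 1/7.5 = 1/29 + 1/d_i1, which gives d_i1 = 10.116 cm.
Its lateral magnification is m_1 = -d_i1/d_o1 = -(10.116)/29 = -0.3488.
The intermediate image is 10.116 cm to the right of lens 1, so d_o2 = L - d_i1 = 48 - 10.116 = 37.884 cm.
Applying the thin-lens equation again with f_2 = 40 cm and d_o2 = 37.884 cm gives d_i2 = -716.044 cm.
m_2 = -(-716.044)/(37.884) = 18.9011.
Overall magnification: m = m_1 m_2 = -6.5934.

-6.6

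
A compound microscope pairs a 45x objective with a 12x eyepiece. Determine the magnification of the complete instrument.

540

The overall magnification of a compound microscope is the product of the objective and eyepiece magnifications:
M = M_obj x M_eye = 45 x 12 = 540.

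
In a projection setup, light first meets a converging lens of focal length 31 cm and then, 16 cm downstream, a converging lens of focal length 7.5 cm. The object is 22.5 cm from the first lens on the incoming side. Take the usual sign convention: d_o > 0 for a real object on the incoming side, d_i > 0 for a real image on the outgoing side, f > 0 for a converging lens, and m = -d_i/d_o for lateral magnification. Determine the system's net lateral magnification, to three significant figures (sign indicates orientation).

-0.302

Lens 1: 1/d_i1 = 1/f_1 - 1/d_o1 = 1/31 - 1/22.5 = -0.01219 cm^-1, so d_i1 = -82.059 cm.
m_1 = -(-82.059)/22.5 = 3.6471.
The intermediate image is virtual, 82.059 cm to the left of lens 1, so d_o2 = L - d_i1 = 16 - (-82.059) = 98.059 cm.
Lens 2: 1/d_i2 = 1/f_2 - 1/d_o2 = 1/7.5 - 1/(98.059) = 0.12314 cm^-1, so d_i2 = 8.121 cm.
m_2 = -(8.121)/(98.059) = -0.0828.
The system's lateral magnification is m_1 m_2 = (3.6471)(-0.0828) = -0.3020.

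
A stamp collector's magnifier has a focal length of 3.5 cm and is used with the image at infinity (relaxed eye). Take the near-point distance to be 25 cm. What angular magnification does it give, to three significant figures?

M = D/f = 25/3.5 = 7.143.

7.14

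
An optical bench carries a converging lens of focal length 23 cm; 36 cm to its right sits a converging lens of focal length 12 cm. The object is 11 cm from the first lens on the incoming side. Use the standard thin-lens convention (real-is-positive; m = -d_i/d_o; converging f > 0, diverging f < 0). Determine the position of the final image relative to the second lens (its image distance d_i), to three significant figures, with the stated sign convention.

First lens: d_i1 = 1/(1/23 - 1/11) = -21.083 cm.
With d_i1 < 0 the first image is virtual and lies on the object side; the object distance for lens 2 is d_o2 = 36 - (-21.083) = 57.083 cm.
Second lens: d_i2 = 1/(1/12 - 1/(57.083)) = 15.194 cm.

15.2 cm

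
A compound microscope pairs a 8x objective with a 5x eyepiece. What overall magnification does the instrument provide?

The overall magnification of a compound microscope is the product of the objective and eyepiece magnifications:
M = M_obj x M_eye = 8 x 5 = 40.

40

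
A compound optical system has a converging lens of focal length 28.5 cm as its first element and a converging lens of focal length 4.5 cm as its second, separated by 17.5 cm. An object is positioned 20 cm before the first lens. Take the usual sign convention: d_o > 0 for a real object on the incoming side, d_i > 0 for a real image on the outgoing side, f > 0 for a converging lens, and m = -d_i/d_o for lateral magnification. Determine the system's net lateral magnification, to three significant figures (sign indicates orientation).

-0.188

Applying the thin-lens equation to the first lens, 1/28.5 = 1/20 + 1/d_i1, which gives d_i1 = -67.059 cm.
Its lateral magnification is m_1 = -d_i1/d_o1 = -(-67.059)/20 = 3.3529.
With d_i1 < 0 the first image is virtual and lies on the object side; the object distance for lens 2 is d_o2 = 17.5 - (-67.059) = 84.559 cm.
Applying the thin-lens equation again with f_2 = 4.5 cm and d_o2 = 84.559 cm gives d_i2 = 4.753 cm.
m_2 = -(4.753)/(84.559) = -0.0562.
Total m = m_1 x m_2 = (3.3529)(-0.0562) = -0.1885.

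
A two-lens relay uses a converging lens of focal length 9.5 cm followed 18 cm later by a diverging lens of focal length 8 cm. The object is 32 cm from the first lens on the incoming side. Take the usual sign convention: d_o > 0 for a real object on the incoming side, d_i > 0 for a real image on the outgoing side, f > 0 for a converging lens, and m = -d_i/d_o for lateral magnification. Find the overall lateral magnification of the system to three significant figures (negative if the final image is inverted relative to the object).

Applying the thin-lens equation to the first lens, 1/9.5 = 1/32 + 1/d_i1, which gives d_i1 = 13.511 cm.
Its lateral magnification is m_1 = -d_i1/d_o1 = -(13.511)/32 = -0.4222.
The intermediate image is 13.511 cm to the right of lens 1, so d_o2 = L - d_i1 = 18 - 13.511 = 4.489 cm.
Applying the thin-lens equation again with f_2 = -8 cm and d_o2 = 4.489 cm gives d_i2 = -2.875 cm.
m_2 = -(-2.875)/(4.489) = 0.6406.
Total m = m_1 x m_2 = (-0.4222)(0.6406) = -0.2705.

-0.270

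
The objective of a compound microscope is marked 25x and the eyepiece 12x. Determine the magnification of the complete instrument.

300

The overall magnification of a compound microscope is the product of the objective and eyepiece magnifications:
M = M_obj x M_eye = 25 x 12 = 300.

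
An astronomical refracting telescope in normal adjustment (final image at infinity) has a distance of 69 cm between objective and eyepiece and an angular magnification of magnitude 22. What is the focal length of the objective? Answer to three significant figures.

In normal adjustment the tube length equals f_obj + f_eye and |M| = f_obj/f_eye.
So f_obj = 22 f_eye and 22 f_eye + f_eye = 69 cm, giving f_eye = 69/23 = 3.000 cm and f_obj = 66.000 cm.

66.0 cm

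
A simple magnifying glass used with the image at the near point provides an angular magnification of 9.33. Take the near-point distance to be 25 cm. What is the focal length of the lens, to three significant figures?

3.00 cm

For the image at the near point, M = 1 + D/f.
f = D/(M - 1) = 25/(9.33 - 1) = 3.001 cm.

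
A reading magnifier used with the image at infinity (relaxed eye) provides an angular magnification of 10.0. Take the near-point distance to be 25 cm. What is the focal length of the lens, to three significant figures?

2.50 cm

For the image at infinity, M = D/f.
f = D/M = 25/10.0 = 2.500 cm.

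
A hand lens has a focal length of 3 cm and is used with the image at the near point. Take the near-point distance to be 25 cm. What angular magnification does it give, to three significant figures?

M = 1 + D/f = 1 + 25/3 = 9.333.

9.33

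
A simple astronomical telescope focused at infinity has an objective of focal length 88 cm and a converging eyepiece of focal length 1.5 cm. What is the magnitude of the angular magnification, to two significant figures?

|M| = f_obj/|f_eye| = 88/1.5 = 58.667.

59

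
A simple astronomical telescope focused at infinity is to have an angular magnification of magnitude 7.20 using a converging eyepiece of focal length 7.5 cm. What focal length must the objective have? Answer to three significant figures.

|M| = f_obj/|f_eye|, so f_obj = |M| x |f_eye| = 7.2 x 7.5 = 54.000 cm.

54.0 cm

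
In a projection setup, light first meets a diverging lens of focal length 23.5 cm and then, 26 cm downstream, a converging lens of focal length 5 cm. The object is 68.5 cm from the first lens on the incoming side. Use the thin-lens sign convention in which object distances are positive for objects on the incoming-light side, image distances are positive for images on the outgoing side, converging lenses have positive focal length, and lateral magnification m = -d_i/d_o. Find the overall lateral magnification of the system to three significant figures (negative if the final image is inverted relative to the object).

Lens 1: 1/d_i1 = 1/f_1 - 1/d_o1 = 1/(-23.5) - 1/68.5 = -0.05715 cm^-1, so d_i1 = -17.497 cm.
m_1 = -(-17.497)/68.5 = 0.2554.
With d_i1 < 0 the first image is virtual and lies on the object side; the object distance for lens 2 is d_o2 = 26 - (-17.497) = 43.497 cm.
Lens 2: 1/d_i2 = 1/f_2 - 1/d_o2 = 1/5 - 1/(43.497) = 0.17701 cm^-1, so d_i2 = 5.649 cm.
m_2 = -(5.649)/(43.497) = -0.1299.
The system's lateral magnification is m_1 m_2 = (0.2554)(-0.1299) = -0.0332.

-0.0332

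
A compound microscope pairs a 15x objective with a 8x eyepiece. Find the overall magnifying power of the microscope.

The overall magnification of a compound microscope is the product of the objective and eyepiece magnifications:
M = M_obj x M_eye = 15 x 8 = 120.

120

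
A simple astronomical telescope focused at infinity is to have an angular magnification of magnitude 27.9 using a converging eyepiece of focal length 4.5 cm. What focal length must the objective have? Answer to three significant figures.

|M| = f_obj/|f_eye|, so f_obj = |M| x |f_eye| = 27.9 x 4.5 = 125.550 cm.

126 cm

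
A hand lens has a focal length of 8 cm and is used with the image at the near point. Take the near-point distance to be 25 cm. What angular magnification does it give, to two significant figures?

4.1

M = 1 + D/f = 1 + 25/8 = 4.125.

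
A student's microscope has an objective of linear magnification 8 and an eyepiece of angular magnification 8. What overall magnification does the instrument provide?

64

The overall magnification of a compound microscope is the product of the objective and eyepiece magnifications:
M = M_obj x M_eye = 8 x 8 = 64.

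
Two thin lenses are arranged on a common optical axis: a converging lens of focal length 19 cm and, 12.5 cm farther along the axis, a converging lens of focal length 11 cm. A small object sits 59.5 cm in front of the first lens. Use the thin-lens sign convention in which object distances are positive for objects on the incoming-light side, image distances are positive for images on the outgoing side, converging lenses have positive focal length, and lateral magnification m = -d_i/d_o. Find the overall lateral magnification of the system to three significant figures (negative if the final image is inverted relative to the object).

-0.195

First lens: d_i1 = 1/(1/19 - 1/59.5) = 27.914 cm.
m_1 = -(27.914)/59.5 = -0.4691.
This image would form 27.914 cm past lens 1, i.e. 15.414 cm beyond lens 2, so it is a virtual object for lens 2: d_o2 = 12.5 - 27.914 = -15.414 cm.
Second lens: d_i2 = 1/(1/11 - 1/(-15.414)) = 6.419 cm.
m_2 = -(6.419)/(-15.414) = 0.4165.
Overall magnification: m = m_1 m_2 = -0.1954.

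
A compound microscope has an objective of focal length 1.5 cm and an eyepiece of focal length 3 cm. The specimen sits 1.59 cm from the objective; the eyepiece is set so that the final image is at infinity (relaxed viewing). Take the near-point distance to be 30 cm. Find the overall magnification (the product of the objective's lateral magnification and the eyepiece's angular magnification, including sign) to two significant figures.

-170

Objective: 1/d_i = 1/f_obj - 1/d_o = 1/1.5 - 1/1.59 = 0.03774 cm^-1, so d_i = 26.500 cm.
m_obj = -d_i/d_o = -26.500/1.59 = -16.667.
Eyepiece angular magnification (image at infinity): M_eye = D/f_e = 30/3 = 10.000.
Overall M = m_obj x M_eye = (-16.667)(10.000) = -166.67.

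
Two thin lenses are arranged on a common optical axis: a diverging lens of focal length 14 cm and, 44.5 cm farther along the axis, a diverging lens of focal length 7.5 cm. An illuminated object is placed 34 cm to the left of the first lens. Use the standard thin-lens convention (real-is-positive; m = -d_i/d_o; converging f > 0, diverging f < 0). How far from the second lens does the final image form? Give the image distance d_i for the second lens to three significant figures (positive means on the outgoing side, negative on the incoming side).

Lens 1: 1/d_i1 = 1/f_1 - 1/d_o1 = 1/(-14) - 1/34 = -0.10084 cm^-1, so d_i1 = -9.917 cm.
With d_i1 < 0 the first image is virtual and lies on the object side; the object distance for lens 2 is d_o2 = 44.5 - (-9.917) = 54.417 cm.
Lens 2: 1/d_i2 = 1/f_2 - 1/d_o2 = 1/(-7.5) - 1/(54.417) = -0.15171 cm^-1, so d_i2 = -6.592 cm.

-6.59 cm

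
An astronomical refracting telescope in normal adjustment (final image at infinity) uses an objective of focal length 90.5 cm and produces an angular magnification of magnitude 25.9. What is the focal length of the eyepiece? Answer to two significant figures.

3.5 cm

|M| = f_obj/f_eye, so f_eye = f_obj/|M| = 90.5/25.9 = 3.494 cm.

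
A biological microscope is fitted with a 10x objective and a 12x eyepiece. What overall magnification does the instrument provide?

The overall magnification of a compound microscope is the product of the objective and eyepiece magnifications:
M = M_obj x M_eye = 10 x 12 = 120.

120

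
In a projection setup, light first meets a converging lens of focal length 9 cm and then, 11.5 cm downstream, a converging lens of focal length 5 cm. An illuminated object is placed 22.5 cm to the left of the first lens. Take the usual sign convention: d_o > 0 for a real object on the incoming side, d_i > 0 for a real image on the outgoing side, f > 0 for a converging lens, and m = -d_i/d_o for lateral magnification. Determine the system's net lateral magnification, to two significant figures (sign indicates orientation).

-0.39

Applying the thin-lens equation to the first lens, 1/9 = 1/22.5 + 1/d_i1, which gives d_i1 = 15.000 cm.
Its lateral magnification is m_1 = -d_i1/d_o1 = -(15.000)/22.5 = -0.6667.
Since 15.000 cm > 11.5 cm, the first image lies past the second lens and serves as a virtual object: d_o2 = L - d_i1 = -3.500 cm.
Applying the thin-lens equation again with f_2 = 5 cm and d_o2 = -3.500 cm gives d_i2 = 2.059 cm.
m_2 = -(2.059)/(-3.500) = 0.5882.
Total m = m_1 x m_2 = (-0.6667)(0.5882) = -0.3922.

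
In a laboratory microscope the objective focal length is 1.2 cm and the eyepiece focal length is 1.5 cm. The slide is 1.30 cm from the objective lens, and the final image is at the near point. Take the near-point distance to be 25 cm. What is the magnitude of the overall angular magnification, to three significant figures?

Objective: 1/d_i = 1/f_obj - 1/d_o = 1/1.2 - 1/1.30 = 0.06410 cm^-1, so d_i = 15.600 cm.
m_obj = -d_i/d_o = -15.600/1.30 = -12.000.
Eyepiece angular magnification (image at near point): M_eye = 1 + D/f_e = 1 + 25/1.5 = 17.667.
Overall M = m_obj x M_eye = (-12.000)(17.667) = -212.00.
|M| = 212.00.

212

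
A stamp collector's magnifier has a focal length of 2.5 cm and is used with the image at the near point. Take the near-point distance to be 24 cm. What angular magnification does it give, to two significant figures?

11

M = 1 + D/f = 1 + 24/2.5 = 10.600.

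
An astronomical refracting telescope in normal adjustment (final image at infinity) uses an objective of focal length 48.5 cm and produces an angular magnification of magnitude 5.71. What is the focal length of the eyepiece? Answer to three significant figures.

|M| = f_obj/f_eye, so f_eye = f_obj/|M| = 48.5/5.71 = 8.494 cm.

8.49 cm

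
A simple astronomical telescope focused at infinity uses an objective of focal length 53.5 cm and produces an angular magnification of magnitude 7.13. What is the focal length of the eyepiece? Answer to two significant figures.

|M| = f_obj/f_eye, so f_eye = f_obj/|M| = 53.5/7.13 = 7.504 cm.

7.5 cm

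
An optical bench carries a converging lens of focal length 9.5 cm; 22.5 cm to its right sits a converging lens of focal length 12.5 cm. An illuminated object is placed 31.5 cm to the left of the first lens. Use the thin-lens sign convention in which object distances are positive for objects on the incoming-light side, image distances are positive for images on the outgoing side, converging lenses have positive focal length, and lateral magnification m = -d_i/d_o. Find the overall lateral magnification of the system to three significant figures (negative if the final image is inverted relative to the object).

-1.50

Applying the thin-lens equation to the first lens, 1/9.5 = 1/31.5 + 1/d_i1, which gives d_i1 = 13.602 cm.
Its lateral magnification is m_1 = -d_i1/d_o1 = -(13.602)/31.5 = -0.4318.
Object distance for lens 2: d_o2 = 22.5 - 13.602 = 8.898 cm.
Applying the thin-lens equation again with f_2 = 12.5 cm and d_o2 = 8.898 cm gives d_i2 = -30.875 cm.
m_2 = -(-30.875)/(8.898) = 3.4700.
Total m = m_1 x m_2 = (-0.4318)(3.4700) = -1.4984.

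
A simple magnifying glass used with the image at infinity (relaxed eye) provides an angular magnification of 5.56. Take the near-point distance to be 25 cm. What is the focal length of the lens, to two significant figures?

For the image at infinity, M = D/f.
f = D/M = 25/5.56 = 4.496 cm.

4.5 cm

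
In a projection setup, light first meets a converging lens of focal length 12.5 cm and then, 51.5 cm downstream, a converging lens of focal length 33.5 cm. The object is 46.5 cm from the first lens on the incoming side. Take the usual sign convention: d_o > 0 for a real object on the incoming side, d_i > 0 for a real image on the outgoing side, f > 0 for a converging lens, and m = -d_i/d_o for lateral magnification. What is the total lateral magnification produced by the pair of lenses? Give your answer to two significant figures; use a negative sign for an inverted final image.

14

Lens 1: 1/d_i1 = 1/f_1 - 1/d_o1 = 1/12.5 - 1/46.5 = 0.05849 cm^-1, so d_i1 = 17.096 cm.
m_1 = -(17.096)/46.5 = -0.3676.
The intermediate image is 17.096 cm to the right of lens 1, so d_o2 = L - d_i1 = 51.5 - 17.096 = 34.404 cm.
Lens 2: 1/d_i2 = 1/f_2 - 1/d_o2 = 1/33.5 - 1/(34.404) = 0.00078 cm^-1, so d_i2 = 1274.362 cm.
m_2 = -(1274.362)/(34.404) = -37.0407.
Overall magnification: m = m_1 m_2 = 13.6179.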